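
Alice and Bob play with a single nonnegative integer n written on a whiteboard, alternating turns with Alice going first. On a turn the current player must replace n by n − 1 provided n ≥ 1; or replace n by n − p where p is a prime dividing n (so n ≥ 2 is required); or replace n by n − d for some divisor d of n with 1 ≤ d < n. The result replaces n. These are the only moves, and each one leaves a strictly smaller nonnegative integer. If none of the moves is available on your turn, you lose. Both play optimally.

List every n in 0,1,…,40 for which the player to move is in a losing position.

0, 4, 9, 14, 20, 26, 32, 35, 38

Label each position W (a win for the player to move) or L (a loss). A position with no legal move is L; any other position is W exactly when some move reaches an L, and L when every move reaches a W.
n=0: no move → L
n=1: reaches L-position 0 → W
n=2: reaches L-position 0 → W
n=3: reaches L-position 0 → W
n=4: only reaches 2(W), 3(W), all W → L
n=5: reaches L-position 0 → W
n=6: reaches L-position 4 → W
n=7: reaches L-position 0 → W
n=8: reaches L-position 4 → W
n=9: only reaches 6(W), 8(W), all W → L
n=10: reaches L-position 9 → W
n=11: reaches L-position 0 → W
n=12: reaches L-position 9 → W
n=13: reaches L-position 0 → W
n=14: only reaches 7(W), 12(W), 13(W), all W → L
n=15: reaches L-position 14 → W
n=16: reaches L-position 14 → W
n=17: reaches L-position 0 → W
n=18: reaches L-position 9 → W
n=19: reaches L-position 0 → W
n=20: only reaches 10(W), 15(W), 16(W), 18(W), 19(W), all W → L
n=21: reaches L-position 14 → W
n=22: reaches L-position 20 → W
n=23: reaches L-position 0 → W
n=24: reaches L-position 20 → W
n=25: reaches L-position 20 → W
n=26: only reaches 13(W), 24(W), 25(W), all W → L
n=27: reaches L-position 26 → W
n=28: reaches L-position 14 → W
n=29: reaches L-position 0 → W
n=30: reaches L-position 20 → W
n=31: reaches L-position 0 → W
n=32: only reaches 16(W), 24(W), 28(W), 30(W), 31(W), all W → L
n=33: reaches L-position 32 → W
n=34: reaches L-position 32 → W
n=35: only reaches 28(W), 30(W), 34(W), all W → L
n=36: reaches L-position 32 → W
n=37: reaches L-position 0 → W
n=38: only reaches 19(W), 36(W), 37(W), all W → L
n=39: reaches L-position 26 → W
n=40: reaches L-position 20 → W
Reading off the rows marked L gives the requested list; there are 9 such values of n.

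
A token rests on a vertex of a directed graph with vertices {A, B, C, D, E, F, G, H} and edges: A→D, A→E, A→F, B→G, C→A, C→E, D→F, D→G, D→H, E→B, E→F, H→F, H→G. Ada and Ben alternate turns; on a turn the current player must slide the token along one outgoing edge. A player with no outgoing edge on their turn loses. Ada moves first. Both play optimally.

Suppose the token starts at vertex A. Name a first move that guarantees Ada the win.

Build the W/L table. Terminal = L. A non-terminal position is W if it has a move to some L; otherwise it is L.
Every edge goes from a vertex to one that appears earlier in the order G, F, H, B, D, E, A, C, so processing vertices in that order labels each vertex after all of its successors.
G: no outgoing edge → L
F: no outgoing edge → L
H: →F(L), so W
B: →G(L), so W
D: →F(L), so W
E: →F(L), so W
A: →F(L), so W
C: →A(W), E(W) — all W, so L
From A, the L positions reachable in one move are: F.

Move to F.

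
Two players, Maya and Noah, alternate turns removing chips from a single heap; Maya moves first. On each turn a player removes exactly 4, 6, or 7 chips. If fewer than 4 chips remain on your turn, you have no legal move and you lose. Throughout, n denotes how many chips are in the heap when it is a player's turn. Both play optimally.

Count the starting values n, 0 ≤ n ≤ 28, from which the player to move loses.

12

Compute win/loss labels from the base case upward. A position with no move is L. Any other position is W if it can reach an L in one move, else L.
n=0: no move → L
n=1: no move → L
n=2: no move → L
n=3: no move → L
n=4: reaches L-position 0 → W
n=5: reaches L-position 1 → W
n=6: reaches L-position 2 → W
n=7: reaches L-position 3 → W
n=8: reaches L-position 2 → W
n=9: reaches L-position 3 → W
n=10: reaches L-position 3 → W
n=11: only reaches 7(W), 5(W), 4(W), all W → L
n=12: only reaches 8(W), 6(W), 5(W), all W → L
n=13: only reaches 9(W), 7(W), 6(W), all W → L
n=14: only reaches 10(W), 8(W), 7(W), all W → L
n=15: reaches L-position 11 → W
n=16: reaches L-position 12 → W
n=17: reaches L-position 13 → W
n=18: reaches L-position 14 → W
n=19: reaches L-position 13 → W
n=20: reaches L-position 14 → W
n=21: reaches L-position 14 → W
n=22: only reaches 18(W), 16(W), 15(W), all W → L
n=23: only reaches 19(W), 17(W), 16(W), all W → L
n=24: only reaches 20(W), 18(W), 17(W), all W → L
n=25: only reaches 21(W), 19(W), 18(W), all W → L
n=26: reaches L-position 22 → W
n=27: reaches L-position 23 → W
n=28: reaches L-position 24 → W
L entries with 0 ≤ n ≤ 28: n = 0, 1, 2, 3, 11, 12, 13, 14, 22, 23, 24, 25; that makes 12.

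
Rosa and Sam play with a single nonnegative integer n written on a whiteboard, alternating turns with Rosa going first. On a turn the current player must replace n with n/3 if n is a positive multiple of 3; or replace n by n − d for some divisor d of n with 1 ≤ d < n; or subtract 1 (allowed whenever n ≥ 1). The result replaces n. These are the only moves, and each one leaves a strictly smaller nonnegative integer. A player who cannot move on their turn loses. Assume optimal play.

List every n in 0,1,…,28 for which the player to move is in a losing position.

0, 2, 5, 7, 9, 11, 13, 16, 19, 23, 25, 28

Use the standard recursion: the mover loses at a terminal position; elsewhere, the mover wins exactly when some move hands the opponent an L position.
n=0: no move → L
n=1: reaches L-position 0 → W
n=2: only reaches 1(W), which is W → L
n=3: reaches L-position 2 → W
n=4: reaches L-position 2 → W
n=5: only reaches 4(W), which is W → L
n=6: reaches L-position 2 → W
n=7: only reaches 6(W), which is W → L
n=8: reaches L-position 7 → W
n=9: only reaches 3(W), 6(W), 8(W), all W → L
n=10: reaches L-position 5 → W
n=11: only reaches 10(W), which is W → L
n=12: reaches L-position 9 → W
n=13: only reaches 12(W), which is W → L
n=14: reaches L-position 7 → W
n=15: reaches L-position 5 → W
n=16: only reaches 8(W), 12(W), 14(W), 15(W), all W → L
n=17: reaches L-position 16 → W
n=18: reaches L-position 9 → W
n=19: only reaches 18(W), which is W → L
n=20: reaches L-position 16 → W
n=21: reaches L-position 7 → W
n=22: reaches L-position 11 → W
n=23: only reaches 22(W), which is W → L
n=24: reaches L-position 16 → W
n=25: only reaches 20(W), 24(W), all W → L
n=26: reaches L-position 13 → W
n=27: reaches L-position 9 → W
n=28: only reaches 14(W), 21(W), 24(W), 26(W), 27(W), all W → L
The losing starting values of n are exactly the entries labelled L in this table (12 of them).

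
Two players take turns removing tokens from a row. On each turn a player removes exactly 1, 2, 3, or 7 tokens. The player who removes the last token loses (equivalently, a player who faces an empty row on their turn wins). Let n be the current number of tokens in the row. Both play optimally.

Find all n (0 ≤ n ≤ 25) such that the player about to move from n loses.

Positions with no move are W. A position that does have a move is losing for the player to move precisely when every available move leads to a winning position for the opponent. Fill in the labels:
n=0: no move; the opponent has just taken the last token and therefore loses → W
n=1: only reaches 0(W), which is W → L
n=2: reaches L-position 1 → W
n=3: reaches L-position 1 → W
n=4: reaches L-position 1 → W
n=5: only reaches 4(W), 3(W), 2(W), all W → L
n=6: reaches L-position 5 → W
n=7: reaches L-position 5 → W
n=8: reaches L-position 5 → W
n=9: only reaches 8(W), 7(W), 6(W), 2(W), all W → L
n=10: reaches L-position 9 → W
n=11: reaches L-position 9 → W
n=12: reaches L-position 9 → W
n=13: only reaches 12(W), 11(W), 10(W), 6(W), all W → L
n=14: reaches L-position 13 → W
n=15: reaches L-position 13 → W
n=16: reaches L-position 13 → W
n=17: only reaches 16(W), 15(W), 14(W), 10(W), all W → L
n=18: reaches L-position 17 → W
n=19: reaches L-position 17 → W
n=20: reaches L-position 17 → W
n=21: only reaches 20(W), 19(W), 18(W), 14(W), all W → L
n=22: reaches L-position 21 → W
n=23: reaches L-position 21 → W
n=24: reaches L-position 21 → W
n=25: only reaches 24(W), 23(W), 22(W), 18(W), all W → L
Reading off the rows marked L gives the requested list; there are 7 such values of n.

1, 5, 9, 13, 17, 21, 25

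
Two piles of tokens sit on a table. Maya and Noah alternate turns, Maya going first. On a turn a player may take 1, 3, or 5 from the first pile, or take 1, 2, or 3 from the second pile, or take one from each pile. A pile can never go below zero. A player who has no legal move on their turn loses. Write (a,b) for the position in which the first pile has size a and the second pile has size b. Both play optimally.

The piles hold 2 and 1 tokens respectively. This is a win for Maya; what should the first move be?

Move to (2,0).

Compute win/loss labels from the base case upward. A position with no move is L. Any other position is W if it can reach an L in one move, else L.
No move ever increases a pile, so every position that can arise here has a ≤ 2 and b ≤ 1; it is enough to label the cells with 0 ≤ a ≤ 2 and 0 ≤ b ≤ 1.
Every move lowers a or b (never raises either), so fill the grid row by row in increasing a, and left to right within a row: each cell's successors are then already labelled.
      b=0  b=1
a=0:    L    W
a=1:    W    W
a=2:    L    W
Cells with no legal move (terminal, hence L): (0,0).
The remaining L cells, each justified by listing all of its moves:
(2,0): L (sole option (1,0)(W) is W)
Every other cell has at least one move into one of the L cells above, so it is W.
From (2,1), the L positions reachable in one move are: (2,0).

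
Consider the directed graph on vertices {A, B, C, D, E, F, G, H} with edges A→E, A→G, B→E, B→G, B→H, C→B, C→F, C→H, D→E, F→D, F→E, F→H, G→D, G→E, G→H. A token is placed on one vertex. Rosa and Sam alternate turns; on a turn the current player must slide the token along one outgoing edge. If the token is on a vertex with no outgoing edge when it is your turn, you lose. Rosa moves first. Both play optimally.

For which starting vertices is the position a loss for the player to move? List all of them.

E, H

Work bottom-up. With no move the player to move loses. Otherwise the position is W if at least one move leads to an L position for the opponent, and L if every move leads to a W.
Every edge goes from a vertex to one that appears earlier in the order E, H, D, G, F, B, C, A, so processing vertices in that order labels each vertex after all of its successors.
E: no outgoing edge → L
H: no outgoing edge → L
D: can move to E, which is L ⇒ W
G: can move to H, which is L ⇒ W
F: can move to H, which is L ⇒ W
B: can move to H, which is L ⇒ W
C: can move to H, which is L ⇒ W
A: can move to E, which is L ⇒ W
Reading off the rows marked L gives the requested list; there are 2 such vertices.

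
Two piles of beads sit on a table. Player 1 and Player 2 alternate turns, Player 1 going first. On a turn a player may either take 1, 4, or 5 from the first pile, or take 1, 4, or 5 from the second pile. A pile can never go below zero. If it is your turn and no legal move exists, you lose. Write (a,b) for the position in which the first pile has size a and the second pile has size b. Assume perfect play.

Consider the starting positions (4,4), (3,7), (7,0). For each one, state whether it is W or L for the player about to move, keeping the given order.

Positions with no move are L. A position that does have a move is losing for the player to move precisely when every available move leads to a winning position for the opponent. Fill in the labels:
No move ever increases a pile, so every position that can arise here has a ≤ 7 and b ≤ 7; it is enough to label the cells with 0 ≤ a ≤ 7 and 0 ≤ b ≤ 7.
Every move lowers a or b (never raises either), so fill the grid row by row in increasing a, and left to right within a row: each cell's successors are then already labelled.
      b=0  b=1  b=2  b=3  b=4  b=5  b=6  b=7
a=0:    L    W    L    W    W    W    W    W
a=1:    W    L    W    L    W    W    W    W
a=2:    L    W    L    W    W    W    W    W
a=3:    W    L    W    L    W    W    W    W
a=4:    W    W    W    W    L    W    L    W
a=5:    W    W    W    W    W    L    W    L
a=6:    W    W    W    W    L    W    L    W
a=7:    W    W    W    W    W    L    W    L
Cells with no legal move (terminal, hence L): (0,0).
The remaining L cells, each justified by listing all of its moves:
(0,2): L (sole option (0,1)(W) is W)
(1,1): L (options (0,1)(W), (1,0)(W) are all W)
(1,3): L (options (0,3)(W), (1,2)(W) are all W)
(2,0): L (sole option (1,0)(W) is W)
(2,2): L (options (1,2)(W), (2,1)(W) are all W)
(3,1): L (options (2,1)(W), (3,0)(W) are all W)
(3,3): L (options (2,3)(W), (3,2)(W) are all W)
(4,4): L (options (3,4)(W), (0,4)(W), (4,3)(W), (4,0)(W) are all W)
(4,6): L (options (3,6)(W), (0,6)(W), (4,5)(W), (4,2)(W), (4,1)(W) are all W)
(5,5): L (options (4,5)(W), (1,5)(W), (0,5)(W), (5,4)(W), (5,1)(W), (5,0)(W) are all W)
(5,7): L (options (4,7)(W), (1,7)(W), (0,7)(W), (5,6)(W), (5,3)(W), (5,2)(W) are all W)
(6,4): L (options (5,4)(W), (2,4)(W), (1,4)(W), (6,3)(W), (6,0)(W) are all W)
(6,6): L (options (5,6)(W), (2,6)(W), (1,6)(W), (6,5)(W), (6,2)(W), (6,1)(W) are all W)
(7,5): L (options (6,5)(W), (3,5)(W), (2,5)(W), (7,4)(W), (7,1)(W), (7,0)(W) are all W)
(7,7): L (options (6,7)(W), (3,7)(W), (2,7)(W), (7,6)(W), (7,3)(W), (7,2)(W) are all W)
Every other cell has at least one move into one of the L cells above, so it is W.
(4,4): one of the L cells justified above, so L
(3,7): the move to (3,3) reaches an L cell, so W
(7,0): the move to (2,0) reaches an L cell, so W

(4,4): L, (3,7): W, (7,0): W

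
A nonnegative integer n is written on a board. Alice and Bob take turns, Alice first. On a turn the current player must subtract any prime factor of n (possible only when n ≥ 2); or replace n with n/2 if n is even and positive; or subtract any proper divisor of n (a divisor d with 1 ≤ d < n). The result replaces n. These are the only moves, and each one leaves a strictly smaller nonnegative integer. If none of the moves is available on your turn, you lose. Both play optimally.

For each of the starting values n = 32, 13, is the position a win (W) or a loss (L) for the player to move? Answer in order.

Use the standard recursion: the mover loses at a terminal position; elsewhere, the mover wins exactly when some move hands the opponent an L position.
n=0: no move → L
n=1: no move → L
n=2: reaches L-position 0 → W
n=3: reaches L-position 0 → W
n=4: only reaches 2(W), 3(W), all W → L
n=5: reaches L-position 0 → W
n=6: reaches L-position 4 → W
n=7: reaches L-position 0 → W
n=8: reaches L-position 4 → W
n=9: only reaches 6(W), 8(W), all W → L
n=10: reaches L-position 9 → W
n=11: reaches L-position 0 → W
n=12: reaches L-position 9 → W
n=13: reaches L-position 0 → W
n=14: only reaches 7(W), 12(W), 13(W), all W → L
n=15: reaches L-position 14 → W
n=16: reaches L-position 14 → W
n=17: reaches L-position 0 → W
n=18: reaches L-position 9 → W
n=19: reaches L-position 0 → W
n=20: only reaches 10(W), 15(W), 16(W), 18(W), 19(W), all W → L
n=21: reaches L-position 14 → W
n=22: reaches L-position 20 → W
n=23: reaches L-position 0 → W
n=24: reaches L-position 20 → W
n=25: reaches L-position 20 → W
n=26: only reaches 13(W), 24(W), 25(W), all W → L
n=27: reaches L-position 26 → W
n=28: reaches L-position 14 → W
n=29: reaches L-position 0 → W
n=30: reaches L-position 20 → W
n=31: reaches L-position 0 → W
n=32: only reaches 16(W), 24(W), 28(W), 30(W), 31(W), all W → L

32: L, 13: W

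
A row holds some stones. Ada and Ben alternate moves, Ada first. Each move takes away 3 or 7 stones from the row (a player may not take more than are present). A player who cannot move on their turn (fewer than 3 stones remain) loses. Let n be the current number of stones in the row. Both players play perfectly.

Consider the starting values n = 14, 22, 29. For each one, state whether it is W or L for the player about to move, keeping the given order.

Classify positions by backward induction: terminal positions (no move available) are L. From any other position, the mover wins iff some move reaches an L.
n=0: no move → L
n=1: no move → L
n=2: no move → L
n=3: W (go to 0, an L position)
n=4: W (go to 1, an L position)
n=5: W (go to 2, an L position)
n=6: L (sole option 3(W) is W)
n=7: W (go to 0, an L position)
n=8: W (go to 1, an L position)
n=9: W (go to 6, an L position)
n=10: L (options 7(W), 3(W) are all W)
n=11: L (options 8(W), 4(W) are all W)
n=12: L (options 9(W), 5(W) are all W)
n=13: W (go to 10, an L position)
n=14: W (go to 11, an L position)
n=15: W (go to 12, an L position)
n=16: L (options 13(W), 9(W) are all W)
n=17: W (go to 10, an L position)
n=18: W (go to 11, an L position)
n=19: W (go to 16, an L position)
n=20: L (options 17(W), 13(W) are all W)
n=21: L (options 18(W), 14(W) are all W)
n=22: L (options 19(W), 15(W) are all W)
n=23: W (go to 20, an L position)
n=24: W (go to 21, an L position)
n=25: W (go to 22, an L position)
n=26: L (options 23(W), 19(W) are all W)
n=27: W (go to 20, an L position)
n=28: W (go to 21, an L position)
n=29: W (go to 26, an L position)

14: W, 22: L, 29: W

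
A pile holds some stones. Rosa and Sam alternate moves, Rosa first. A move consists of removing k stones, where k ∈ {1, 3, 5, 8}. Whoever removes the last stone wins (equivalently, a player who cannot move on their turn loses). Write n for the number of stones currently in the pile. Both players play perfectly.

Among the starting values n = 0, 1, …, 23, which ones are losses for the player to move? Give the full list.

Use the standard recursion: the mover loses at a terminal position; elsewhere, the mover wins exactly when some move hands the opponent an L position.
n=0: no move → L
n=1: can move to 0, which is L ⇒ W
n=2: the only move is to 1(W), a W ⇒ L
n=3: can move to 2, which is L ⇒ W
n=4: moves to 3(W), 1(W); every one is W ⇒ L
n=5: can move to 4, which is L ⇒ W
n=6: moves to 5(W), 3(W), 1(W); every one is W ⇒ L
n=7: can move to 6, which is L ⇒ W
n=8: can move to 0, which is L ⇒ W
n=9: can move to 6, which is L ⇒ W
n=10: can move to 2, which is L ⇒ W
n=11: can move to 6, which is L ⇒ W
n=12: can move to 4, which is L ⇒ W
n=13: moves to 12(W), 10(W), 8(W), 5(W); every one is W ⇒ L
n=14: can move to 13, which is L ⇒ W
n=15: moves to 14(W), 12(W), 10(W), 7(W); every one is W ⇒ L
n=16: can move to 15, which is L ⇒ W
n=17: moves to 16(W), 14(W), 12(W), 9(W); every one is W ⇒ L
n=18: can move to 17, which is L ⇒ W
n=19: moves to 18(W), 16(W), 14(W), 11(W); every one is W ⇒ L
n=20: can move to 19, which is L ⇒ W
n=21: can move to 13, which is L ⇒ W
n=22: can move to 19, which is L ⇒ W
n=23: can move to 15, which is L ⇒ W
Reading off the rows marked L gives the requested list; there are 8 such values of n.

0, 2, 4, 6, 13, 15, 17, 19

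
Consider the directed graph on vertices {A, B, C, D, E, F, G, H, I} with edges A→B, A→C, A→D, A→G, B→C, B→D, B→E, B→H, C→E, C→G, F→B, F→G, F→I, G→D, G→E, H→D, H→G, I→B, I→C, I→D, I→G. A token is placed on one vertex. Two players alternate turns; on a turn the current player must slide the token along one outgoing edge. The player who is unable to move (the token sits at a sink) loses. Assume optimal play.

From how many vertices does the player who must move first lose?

Use the standard recursion: the mover loses at a terminal position; elsewhere, the mover wins exactly when some move hands the opponent an L position.
Every edge goes from a vertex to one that appears earlier in the order E, D, G, H, C, B, I, A, F, so processing vertices in that order labels each vertex after all of its successors.
E: no outgoing edge → L
D: no outgoing edge → L
G: →D(L), so W
H: →D(L), so W
C: →E(L), so W
B: →D(L), so W
I: →D(L), so W
A: →D(L), so W
F: →I(W), B(W), G(W) — all W, so L
The L vertices are D, E, F; that is 3 in all.

3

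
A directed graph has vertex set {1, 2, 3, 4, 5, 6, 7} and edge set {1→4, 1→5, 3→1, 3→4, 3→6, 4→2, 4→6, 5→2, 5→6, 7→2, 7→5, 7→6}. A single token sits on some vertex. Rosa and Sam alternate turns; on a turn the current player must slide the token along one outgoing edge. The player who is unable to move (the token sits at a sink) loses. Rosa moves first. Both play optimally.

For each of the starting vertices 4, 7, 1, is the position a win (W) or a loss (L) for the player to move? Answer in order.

Use the standard recursion: the mover loses at a terminal position; elsewhere, the mover wins exactly when some move hands the opponent an L position.
Every edge goes from a vertex to one that appears earlier in the order 6, 2, 5, 4, 1, 3, 7, so processing vertices in that order labels each vertex after all of its successors.
6: no outgoing edge → L
2: no outgoing edge → L
5: W (go to 2, an L position)
4: W (go to 2, an L position)
1: L (options 4(W), 5(W) are all W)
3: W (go to 1, an L position)
7: W (go to 2, an L position)

4: W, 7: W, 1: L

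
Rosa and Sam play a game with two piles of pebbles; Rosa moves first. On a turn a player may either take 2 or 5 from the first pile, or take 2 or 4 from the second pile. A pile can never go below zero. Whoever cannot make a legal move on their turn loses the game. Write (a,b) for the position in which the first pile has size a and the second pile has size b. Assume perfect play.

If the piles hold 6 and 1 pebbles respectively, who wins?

Compute win/loss labels from the base case upward. A position with no move is L. Any other position is W if it can reach an L in one move, else L.
No move ever increases a pile, so every position that can arise here has a ≤ 6 and b ≤ 1; it is enough to label the cells with 0 ≤ a ≤ 6 and 0 ≤ b ≤ 1.
Every move lowers a or b (never raises either), so fill the grid row by row in increasing a, and left to right within a row: each cell's successors are then already labelled.
      b=0  b=1
a=0:    L    L
a=1:    L    L
a=2:    W    W
a=3:    W    W
a=4:    L    L
a=5:    W    W
a=6:    W    W
Cells with no legal move (terminal, hence L): (0,0), (0,1), (1,0), (1,1).
The remaining L cells, each justified by listing all of its moves:
(4,0): only reaches (2,0)(W), which is W → L
(4,1): only reaches (2,1)(W), which is W → L
Every other cell has at least one move into one of the L cells above, so it is W.
The starting position (6,1) is W: Rosa should move to (4,1), handing over an L position.

Rosa wins.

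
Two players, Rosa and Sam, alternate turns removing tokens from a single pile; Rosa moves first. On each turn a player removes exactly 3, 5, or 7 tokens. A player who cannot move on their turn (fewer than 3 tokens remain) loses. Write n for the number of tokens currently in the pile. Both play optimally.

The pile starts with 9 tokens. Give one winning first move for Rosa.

Remove 7, leaving 2.

Work bottom-up. With no move the player to move loses. Otherwise the position is W if at least one move leads to an L position for the opponent, and L if every move leads to a W.
n=0: no move → L
n=1: no move → L
n=2: no move → L
n=3: →0(L), so W
n=4: →1(L), so W
n=5: →2(L), so W
n=6: →1(L), so W
n=7: →2(L), so W
n=8: →1(L), so W
n=9: →2(L), so W
From 9, the L positions reachable in one move are: 2.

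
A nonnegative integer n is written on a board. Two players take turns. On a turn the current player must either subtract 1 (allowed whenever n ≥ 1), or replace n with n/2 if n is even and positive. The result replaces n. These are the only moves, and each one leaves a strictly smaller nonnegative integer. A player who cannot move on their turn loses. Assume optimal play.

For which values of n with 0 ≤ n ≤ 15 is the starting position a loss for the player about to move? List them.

0, 2, 5, 7, 9, 11, 13, 15

Compute win/loss labels from the base case upward. A position with no move is L. Any other position is W if it can reach an L in one move, else L.
n=0: no move → L
n=1: reaches L-position 0 → W
n=2: only reaches 1(W), which is W → L
n=3: reaches L-position 2 → W
n=4: reaches L-position 2 → W
n=5: only reaches 4(W), which is W → L
n=6: reaches L-position 5 → W
n=7: only reaches 6(W), which is W → L
n=8: reaches L-position 7 → W
n=9: only reaches 8(W), which is W → L
n=10: reaches L-position 5 → W
n=11: only reaches 10(W), which is W → L
n=12: reaches L-position 11 → W
n=13: only reaches 12(W), which is W → L
n=14: reaches L-position 7 → W
n=15: only reaches 14(W), which is W → L
The losing starting values of n are exactly the entries labelled L in this table (8 of them).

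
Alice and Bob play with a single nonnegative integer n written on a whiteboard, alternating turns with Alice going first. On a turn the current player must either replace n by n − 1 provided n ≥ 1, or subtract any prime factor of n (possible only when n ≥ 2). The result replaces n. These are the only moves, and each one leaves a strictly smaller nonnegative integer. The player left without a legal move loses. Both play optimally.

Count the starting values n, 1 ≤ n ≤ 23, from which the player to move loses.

5

Classify positions by backward induction: terminal positions (no move available) are L. From any other position, the mover wins iff some move reaches an L.
n=0: no move → L
n=1: W (go to 0, an L position)
n=2: W (go to 0, an L position)
n=3: W (go to 0, an L position)
n=4: L (options 2(W), 3(W) are all W)
n=5: W (go to 0, an L position)
n=6: W (go to 4, an L position)
n=7: W (go to 0, an L position)
n=8: L (options 6(W), 7(W) are all W)
n=9: W (go to 8, an L position)
n=10: W (go to 8, an L position)
n=11: W (go to 0, an L position)
n=12: L (options 9(W), 10(W), 11(W) are all W)
n=13: W (go to 0, an L position)
n=14: W (go to 12, an L position)
n=15: W (go to 12, an L position)
n=16: L (options 14(W), 15(W) are all W)
n=17: W (go to 0, an L position)
n=18: W (go to 16, an L position)
n=19: W (go to 0, an L position)
n=20: L (options 15(W), 18(W), 19(W) are all W)
n=21: W (go to 20, an L position)
n=22: W (go to 20, an L position)
n=23: W (go to 0, an L position)
L entries with 1 ≤ n ≤ 23 (n=0 is outside the asked range and is not counted): n = 4, 8, 12, 16, 20; that makes 5.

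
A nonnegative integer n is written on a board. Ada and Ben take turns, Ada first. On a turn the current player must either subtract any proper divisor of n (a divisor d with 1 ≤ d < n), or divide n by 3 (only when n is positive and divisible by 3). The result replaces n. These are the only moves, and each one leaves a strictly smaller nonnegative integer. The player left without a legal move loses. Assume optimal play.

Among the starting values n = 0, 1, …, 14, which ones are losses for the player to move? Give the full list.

0, 1, 4, 7, 9, 11, 13

Classify positions by backward induction: terminal positions (no move available) are L. From any other position, the mover wins iff some move reaches an L.
n=0: no move → L
n=1: no move → L
n=2: can move to 1, which is L ⇒ W
n=3: can move to 1, which is L ⇒ W
n=4: moves to 2(W), 3(W); every one is W ⇒ L
n=5: can move to 4, which is L ⇒ W
n=6: can move to 4, which is L ⇒ W
n=7: the only move is to 6(W), a W ⇒ L
n=8: can move to 4, which is L ⇒ W
n=9: moves to 3(W), 6(W), 8(W); every one is W ⇒ L
n=10: can move to 9, which is L ⇒ W
n=11: the only move is to 10(W), a W ⇒ L
n=12: can move to 4, which is L ⇒ W
n=13: the only move is to 12(W), a W ⇒ L
n=14: can move to 7, which is L ⇒ W
Reading off the rows marked L gives the requested list; there are 7 such values of n.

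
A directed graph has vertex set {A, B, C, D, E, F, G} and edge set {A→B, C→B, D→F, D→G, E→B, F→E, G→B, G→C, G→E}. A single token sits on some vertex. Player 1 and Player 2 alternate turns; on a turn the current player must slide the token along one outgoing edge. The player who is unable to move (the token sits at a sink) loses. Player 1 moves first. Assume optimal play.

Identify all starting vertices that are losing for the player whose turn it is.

Compute win/loss labels from the base case upward. A position with no move is L. Any other position is W if it can reach an L in one move, else L.
Every edge goes from a vertex to one that appears earlier in the order B, C, E, F, G, A, D, so processing vertices in that order labels each vertex after all of its successors.
B: no outgoing edge → L
C: W (go to B, an L position)
E: W (go to B, an L position)
F: L (sole option E(W) is W)
G: W (go to B, an L position)
A: W (go to B, an L position)
D: W (go to F, an L position)
The losing starting vertices are exactly the entries labelled L in this table (2 of them).

B, F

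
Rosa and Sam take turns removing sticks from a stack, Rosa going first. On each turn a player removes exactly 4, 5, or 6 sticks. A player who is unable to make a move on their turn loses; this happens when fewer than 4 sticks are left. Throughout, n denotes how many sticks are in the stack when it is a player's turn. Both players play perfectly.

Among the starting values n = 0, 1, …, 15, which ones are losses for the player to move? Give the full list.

Use the standard recursion: the mover loses at a terminal position; elsewhere, the mover wins exactly when some move hands the opponent an L position.
n=0: no move → L
n=1: no move → L
n=2: no move → L
n=3: no move → L
n=4: W (go to 0, an L position)
n=5: W (go to 1, an L position)
n=6: W (go to 2, an L position)
n=7: W (go to 3, an L position)
n=8: W (go to 3, an L position)
n=9: W (go to 3, an L position)
n=10: L (options 6(W), 5(W), 4(W) are all W)
n=11: L (options 7(W), 6(W), 5(W) are all W)
n=12: L (options 8(W), 7(W), 6(W) are all W)
n=13: L (options 9(W), 8(W), 7(W) are all W)
n=14: W (go to 10, an L position)
n=15: W (go to 11, an L position)
The losing starting values of n are exactly the entries labelled L in this table (8 of them).

0, 1, 2, 3, 10, 11, 12, 13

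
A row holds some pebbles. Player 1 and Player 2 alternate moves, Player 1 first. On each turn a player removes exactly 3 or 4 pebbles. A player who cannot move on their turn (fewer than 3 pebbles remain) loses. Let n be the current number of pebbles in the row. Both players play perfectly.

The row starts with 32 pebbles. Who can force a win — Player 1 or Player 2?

Player 1 wins.

Positions with no move are L. A position that does have a move is losing for the player to move precisely when every available move leads to a winning position for the opponent. Fill in the labels:
n=0: no move → L
n=1: no move → L
n=2: no move → L
n=3: reaches L-position 0 → W
n=4: reaches L-position 1 → W
n=5: reaches L-position 2 → W
n=6: reaches L-position 2 → W
n=7: only reaches 4(W), 3(W), all W → L
n=8: only reaches 5(W), 4(W), all W → L
n=9: only reaches 6(W), 5(W), all W → L
n=10: reaches L-position 7 → W
n=11: reaches L-position 8 → W
n=12: reaches L-position 9 → W
n=13: reaches L-position 9 → W
n=14: only reaches 11(W), 10(W), all W → L
n=15: only reaches 12(W), 11(W), all W → L
n=16: only reaches 13(W), 12(W), all W → L
n=17: reaches L-position 14 → W
n=18: reaches L-position 15 → W
n=19: reaches L-position 16 → W
n=20: reaches L-position 16 → W
n=21: only reaches 18(W), 17(W), all W → L
n=22: only reaches 19(W), 18(W), all W → L
n=23: only reaches 20(W), 19(W), all W → L
n=24: reaches L-position 21 → W
n=25: reaches L-position 22 → W
n=26: reaches L-position 23 → W
n=27: reaches L-position 23 → W
n=28: only reaches 25(W), 24(W), all W → L
n=29: only reaches 26(W), 25(W), all W → L
n=30: only reaches 27(W), 26(W), all W → L
n=31: reaches L-position 28 → W
n=32: reaches L-position 29 → W
The starting position 32 is W: Player 1 should remove 3, leaving 29, handing over an L position.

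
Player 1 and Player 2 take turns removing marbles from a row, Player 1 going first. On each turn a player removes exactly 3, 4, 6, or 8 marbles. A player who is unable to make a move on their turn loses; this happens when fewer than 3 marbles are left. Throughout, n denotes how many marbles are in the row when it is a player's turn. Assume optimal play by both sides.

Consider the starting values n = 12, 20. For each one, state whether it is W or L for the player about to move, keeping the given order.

12: L, 20: W

Positions with no move are L. A position that does have a move is losing for the player to move precisely when every available move leads to a winning position for the opponent. Fill in the labels:
n=0: no move → L
n=1: no move → L
n=2: no move → L
n=3: →0(L), so W
n=4: →1(L), so W
n=5: →2(L), so W
n=6: →2(L), so W
n=7: →1(L), so W
n=8: →2(L), so W
n=9: →1(L), so W
n=10: →2(L), so W
n=11: →8(W), 7(W), 5(W), 3(W) — all W, so L
n=12: →9(W), 8(W), 6(W), 4(W) — all W, so L
n=13: →10(W), 9(W), 7(W), 5(W) — all W, so L
n=14: →11(L), so W
n=15: →12(L), so W
n=16: →13(L), so W
n=17: →13(L), so W
n=18: →12(L), so W
n=19: →13(L), so W
n=20: →12(L), so W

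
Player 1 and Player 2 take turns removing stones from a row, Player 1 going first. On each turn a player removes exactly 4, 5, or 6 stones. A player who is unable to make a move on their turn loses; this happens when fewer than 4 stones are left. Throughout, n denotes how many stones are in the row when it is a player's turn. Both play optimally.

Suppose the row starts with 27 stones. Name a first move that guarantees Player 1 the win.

Remove 4, leaving 23.

Work bottom-up. With no move the player to move loses. Otherwise the position is W if at least one move leads to an L position for the opponent, and L if every move leads to a W.
n=0: no move → L
n=1: no move → L
n=2: no move → L
n=3: no move → L
n=4: reaches L-position 0 → W
n=5: reaches L-position 1 → W
n=6: reaches L-position 2 → W
n=7: reaches L-position 3 → W
n=8: reaches L-position 3 → W
n=9: reaches L-position 3 → W
n=10: only reaches 6(W), 5(W), 4(W), all W → L
n=11: only reaches 7(W), 6(W), 5(W), all W → L
n=12: only reaches 8(W), 7(W), 6(W), all W → L
n=13: only reaches 9(W), 8(W), 7(W), all W → L
n=14: reaches L-position 10 → W
n=15: reaches L-position 11 → W
n=16: reaches L-position 12 → W
n=17: reaches L-position 13 → W
n=18: reaches L-position 13 → W
n=19: reaches L-position 13 → W
n=20: only reaches 16(W), 15(W), 14(W), all W → L
n=21: only reaches 17(W), 16(W), 15(W), all W → L
n=22: only reaches 18(W), 17(W), 16(W), all W → L
n=23: only reaches 19(W), 18(W), 17(W), all W → L
n=24: reaches L-position 20 → W
n=25: reaches L-position 21 → W
n=26: reaches L-position 22 → W
n=27: reaches L-position 23 → W
From 27, the L positions reachable in one move are: 23, 22, 21. Any move reaching one of these is winning.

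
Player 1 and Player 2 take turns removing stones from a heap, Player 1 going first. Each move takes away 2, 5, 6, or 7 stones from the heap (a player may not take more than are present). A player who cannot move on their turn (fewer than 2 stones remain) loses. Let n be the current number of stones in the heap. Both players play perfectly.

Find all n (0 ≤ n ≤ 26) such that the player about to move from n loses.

0, 1, 4, 12, 13, 16, 24, 25

Use the standard recursion: the mover loses at a terminal position; elsewhere, the mover wins exactly when some move hands the opponent an L position.
n=0: no move → L
n=1: no move → L
n=2: reaches L-position 0 → W
n=3: reaches L-position 1 → W
n=4: only reaches 2(W), which is W → L
n=5: reaches L-position 0 → W
n=6: reaches L-position 4 → W
n=7: reaches L-position 1 → W
n=8: reaches L-position 1 → W
n=9: reaches L-position 4 → W
n=10: reaches L-position 4 → W
n=11: reaches L-position 4 → W
n=12: only reaches 10(W), 7(W), 6(W), 5(W), all W → L
n=13: only reaches 11(W), 8(W), 7(W), 6(W), all W → L
n=14: reaches L-position 12 → W
n=15: reaches L-position 13 → W
n=16: only reaches 14(W), 11(W), 10(W), 9(W), all W → L
n=17: reaches L-position 12 → W
n=18: reaches L-position 16 → W
n=19: reaches L-position 13 → W
n=20: reaches L-position 13 → W
n=21: reaches L-position 16 → W
n=22: reaches L-position 16 → W
n=23: reaches L-position 16 → W
n=24: only reaches 22(W), 19(W), 18(W), 17(W), all W → L
n=25: only reaches 23(W), 20(W), 19(W), 18(W), all W → L
n=26: reaches L-position 24 → W
Reading off the rows marked L gives the requested list; there are 8 such values of n.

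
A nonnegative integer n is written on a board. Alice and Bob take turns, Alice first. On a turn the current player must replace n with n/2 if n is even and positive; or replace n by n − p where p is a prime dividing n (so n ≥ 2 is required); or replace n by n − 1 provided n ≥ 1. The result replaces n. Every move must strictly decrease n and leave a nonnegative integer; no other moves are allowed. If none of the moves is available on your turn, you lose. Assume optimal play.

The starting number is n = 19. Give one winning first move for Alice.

Move to 0.

Compute win/loss labels from the base case upward. A position with no move is L. Any other position is W if it can reach an L in one move, else L.
n=0: no move → L
n=1: →0(L), so W
n=2: →0(L), so W
n=3: →0(L), so W
n=4: →2(W), 3(W) — all W, so L
n=5: →0(L), so W
n=6: →4(L), so W
n=7: →0(L), so W
n=8: →4(L), so W
n=9: →6(W), 8(W) — all W, so L
n=10: →9(L), so W
n=11: →0(L), so W
n=12: →9(L), so W
n=13: →0(L), so W
n=14: →7(W), 12(W), 13(W) — all W, so L
n=15: →14(L), so W
n=16: →14(L), so W
n=17: →0(L), so W
n=18: →9(L), so W
n=19: →0(L), so W
From 19, the L positions reachable in one move are: 0.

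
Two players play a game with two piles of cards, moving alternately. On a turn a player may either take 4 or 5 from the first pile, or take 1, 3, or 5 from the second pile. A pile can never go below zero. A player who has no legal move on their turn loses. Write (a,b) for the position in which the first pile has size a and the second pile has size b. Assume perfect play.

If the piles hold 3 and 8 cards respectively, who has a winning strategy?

The second player wins.

Compute win/loss labels from the base case upward. A position with no move is L. Any other position is W if it can reach an L in one move, else L.
No move ever increases a pile, so every position that can arise here has a ≤ 3 and b ≤ 8; it is enough to label the cells with 0 ≤ a ≤ 3 and 0 ≤ b ≤ 8.
Every move lowers a or b (never raises either), so fill the grid row by row in increasing a, and left to right within a row: each cell's successors are then already labelled.
      b=0  b=1  b=2  b=3  b=4  b=5  b=6  b=7  b=8
a=0:    L    W    L    W    L    W    L    W    L
a=1:    L    W    L    W    L    W    L    W    L
a=2:    L    W    L    W    L    W    L    W    L
a=3:    L    W    L    W    L    W    L    W    L
Cells with no legal move (terminal, hence L): (0,0), (1,0), (2,0), (3,0).
The remaining L cells, each justified by listing all of its moves:
(0,2): the only move is to (0,1)(W), a W ⇒ L
(0,4): moves to (0,3)(W), (0,1)(W); every one is W ⇒ L
(0,6): moves to (0,5)(W), (0,3)(W), (0,1)(W); every one is W ⇒ L
(0,8): moves to (0,7)(W), (0,5)(W), (0,3)(W); every one is W ⇒ L
(1,2): the only move is to (1,1)(W), a W ⇒ L
(1,4): moves to (1,3)(W), (1,1)(W); every one is W ⇒ L
(1,6): moves to (1,5)(W), (1,3)(W), (1,1)(W); every one is W ⇒ L
(1,8): moves to (1,7)(W), (1,5)(W), (1,3)(W); every one is W ⇒ L
(2,2): the only move is to (2,1)(W), a W ⇒ L
(2,4): moves to (2,3)(W), (2,1)(W); every one is W ⇒ L
(2,6): moves to (2,5)(W), (2,3)(W), (2,1)(W); every one is W ⇒ L
(2,8): moves to (2,7)(W), (2,5)(W), (2,3)(W); every one is W ⇒ L
(3,2): the only move is to (3,1)(W), a W ⇒ L
(3,4): moves to (3,3)(W), (3,1)(W); every one is W ⇒ L
(3,6): moves to (3,5)(W), (3,3)(W), (3,1)(W); every one is W ⇒ L
(3,8): moves to (3,7)(W), (3,5)(W), (3,3)(W); every one is W ⇒ L
Every other cell has at least one move into one of the L cells above, so it is W.
The starting position (3,8) is L: whatever the player to move does, the opponent receives a W position.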